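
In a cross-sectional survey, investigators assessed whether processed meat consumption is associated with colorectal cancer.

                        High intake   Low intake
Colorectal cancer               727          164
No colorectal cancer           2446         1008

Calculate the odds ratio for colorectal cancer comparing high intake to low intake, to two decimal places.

1.83

Reading the table with exposure as columns: a = 727 (High intake, case), b = 2446 (High intake, non-case), c = 164 (Low intake, case), d = 1008.
OR = (a·d)/(b·c) = (727 × 1008) / (2446 × 164) = 732816 / 401144 = 1.82682
The odds of colorectal cancer are about 1.83 times as high in the high intake group.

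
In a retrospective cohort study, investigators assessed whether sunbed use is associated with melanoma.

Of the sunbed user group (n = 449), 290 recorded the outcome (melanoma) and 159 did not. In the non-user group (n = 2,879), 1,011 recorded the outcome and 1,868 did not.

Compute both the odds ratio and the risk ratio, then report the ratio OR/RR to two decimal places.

1.83

From the description: a = 290, b = 159, c = 1011, d = 1868.
OR = (290·1868)/(159·1011) = 541720/160749 = 3.36997
Risk in exposed = 290/449 = 0.64588; risk in unexposed = 1011/2879 = 0.35116; RR = 1.83926
OR/RR = 3.36997 / 1.83926 = 1.83225
The outcome is not rare, so the OR lies further from 1 than the RR.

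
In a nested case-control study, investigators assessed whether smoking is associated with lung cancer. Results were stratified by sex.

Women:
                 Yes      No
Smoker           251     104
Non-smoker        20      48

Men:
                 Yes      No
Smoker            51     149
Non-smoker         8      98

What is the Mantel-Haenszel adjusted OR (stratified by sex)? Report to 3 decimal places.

OR_MH = Σ(aᵢdᵢ/nᵢ) / Σ(bᵢcᵢ/nᵢ), where nᵢ is the stratum total.
Stratum 1 (Women): n = 423; a·d/n = 251·48/423 = 28.4823; b·c/n = 104·20/423 = 4.9173
Stratum 2 (Men): n = 306; a·d/n = 51·98/306 = 16.3333; b·c/n = 149·8/306 = 3.8954
OR_MH = (28.4823 + 16.3333) / (4.9173 + 3.8954) = 44.8156 / 8.8127 = 5.08535

5.085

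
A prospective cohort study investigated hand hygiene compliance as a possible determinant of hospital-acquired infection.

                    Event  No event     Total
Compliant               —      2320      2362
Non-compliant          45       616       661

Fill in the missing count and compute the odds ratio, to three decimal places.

0.248

The missing cell is in the exposed row: 2362 − 2320 = 42.
So a = 42, b = 2320, c = 45, d = 616.
OR = (a·d)/(b·c) = (42 × 616) / (2320 × 45) = 25872 / 104400 = 0.24782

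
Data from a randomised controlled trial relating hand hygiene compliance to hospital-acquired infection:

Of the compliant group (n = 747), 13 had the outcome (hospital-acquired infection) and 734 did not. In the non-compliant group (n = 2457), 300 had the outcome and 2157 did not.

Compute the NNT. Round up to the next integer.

10

Risk in treated group = 13/747 = 0.01740; risk in control = 300/2457 = 0.12210.
Absolute risk reduction = 0.12210 − 0.01740 = 0.10470
NNT = 1 / ARR = 1 / 0.10470 = 9.551 → round up → 10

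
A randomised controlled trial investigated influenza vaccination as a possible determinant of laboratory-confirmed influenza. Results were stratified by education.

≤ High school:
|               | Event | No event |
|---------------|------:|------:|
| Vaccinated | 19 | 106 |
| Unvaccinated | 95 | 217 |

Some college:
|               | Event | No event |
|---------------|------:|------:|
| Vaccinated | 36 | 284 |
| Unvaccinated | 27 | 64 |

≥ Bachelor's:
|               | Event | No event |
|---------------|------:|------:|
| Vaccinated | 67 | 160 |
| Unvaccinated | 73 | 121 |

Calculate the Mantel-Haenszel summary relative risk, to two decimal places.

0.60

RR_MH = Σ(aᵢ·n₀ᵢ/nᵢ) / Σ(cᵢ·n₁ᵢ/nᵢ), with n₁ᵢ = aᵢ+bᵢ (exposed), n₀ᵢ = cᵢ+dᵢ (unexposed), nᵢ = n₁ᵢ+n₀ᵢ.
Stratum 1 (≤ High school): n₁ = 125, n₀ = 312, n = 437; a·n₀/n = 19·312/437 = 13.5652; c·n₁/n = 95·125/437 = 27.1739
Stratum 2 (Some college): n₁ = 320, n₀ = 91, n = 411; a·n₀/n = 36·91/411 = 7.9708; c·n₁/n = 27·320/411 = 21.0219
Stratum 3 (≥ Bachelor's): n₁ = 227, n₀ = 194, n = 421; a·n₀/n = 67·194/421 = 30.8741; c·n₁/n = 73·227/421 = 39.3610
RR_MH = (13.5652 + 7.9708 + 30.8741) / (27.1739 + 21.0219 + 39.3610) = 52.4101 / 87.5569 = 0.59858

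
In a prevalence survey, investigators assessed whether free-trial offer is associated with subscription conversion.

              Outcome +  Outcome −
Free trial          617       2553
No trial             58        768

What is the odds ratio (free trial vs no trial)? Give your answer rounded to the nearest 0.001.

3.200

Cells: a = 617, b = 2553, c = 58, d = 768.
OR = (a·d)/(b·c) = (617 × 768) / (2553 × 58) = 473856 / 148074 = 3.20013
The odds of subscription conversion are about 3.20 times as high in the free trial group.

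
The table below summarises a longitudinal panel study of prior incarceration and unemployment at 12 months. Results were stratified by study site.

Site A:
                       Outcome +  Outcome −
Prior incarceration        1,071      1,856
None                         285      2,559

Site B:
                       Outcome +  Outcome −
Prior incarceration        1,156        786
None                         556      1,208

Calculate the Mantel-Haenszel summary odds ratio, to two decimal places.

4.06

OR_MH = Σ(aᵢdᵢ/nᵢ) / Σ(bᵢcᵢ/nᵢ), where nᵢ is the stratum total.
Stratum 1 (Site A): n = 5771; a·d/n = 1071·2559/5771 = 474.9071; b·c/n = 1856·285/5771 = 91.6583
Stratum 2 (Site B): n = 3706; a·d/n = 1156·1208/3706 = 376.8073; b·c/n = 786·556/3706 = 117.9212
OR_MH = (474.9071 + 376.8073) / (91.6583 + 117.9212) = 851.7145 / 209.5795 = 4.06392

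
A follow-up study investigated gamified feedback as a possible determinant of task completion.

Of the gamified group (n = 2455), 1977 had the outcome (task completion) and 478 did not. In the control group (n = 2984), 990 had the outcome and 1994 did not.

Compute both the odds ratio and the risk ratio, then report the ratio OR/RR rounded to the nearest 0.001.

From the description: a = 1977, b = 478, c = 990, d = 1994.
OR = (1977·1994)/(478·990) = 3942138/473220 = 8.33046
Risk in exposed = 1977/2455 = 0.80530; risk in unexposed = 990/2984 = 0.33177; RR = 2.42727
OR/RR = 8.33046 / 2.42727 = 3.43202
The outcome is not rare, so the OR lies further from 1 than the RR.

3.432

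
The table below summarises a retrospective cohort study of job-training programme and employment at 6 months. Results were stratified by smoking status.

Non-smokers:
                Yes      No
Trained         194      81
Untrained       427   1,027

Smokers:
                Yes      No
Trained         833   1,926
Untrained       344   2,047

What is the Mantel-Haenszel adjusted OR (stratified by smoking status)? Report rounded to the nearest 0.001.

OR_MH = Σ(aᵢdᵢ/nᵢ) / Σ(bᵢcᵢ/nᵢ), where nᵢ is the stratum total.
Stratum 1 (Non-smokers): n = 1729; a·d/n = 194·1027/1729 = 115.2331; b·c/n = 81·427/1729 = 20.0040
Stratum 2 (Smokers): n = 5150; a·d/n = 833·2047/5150 = 331.0973; b·c/n = 1926·344/5150 = 128.6493
OR_MH = (115.2331 + 331.0973) / (20.0040 + 128.6493) = 446.3304 / 148.6534 = 3.00249

3.002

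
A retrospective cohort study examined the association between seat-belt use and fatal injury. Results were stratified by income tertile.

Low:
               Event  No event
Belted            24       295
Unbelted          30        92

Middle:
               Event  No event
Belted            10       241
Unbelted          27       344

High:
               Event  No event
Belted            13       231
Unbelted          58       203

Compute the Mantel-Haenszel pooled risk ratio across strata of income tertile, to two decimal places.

RR_MH = Σ(aᵢ·n₀ᵢ/nᵢ) / Σ(cᵢ·n₁ᵢ/nᵢ), with n₁ᵢ = aᵢ+bᵢ (exposed), n₀ᵢ = cᵢ+dᵢ (unexposed), nᵢ = n₁ᵢ+n₀ᵢ.
Stratum 1 (Low): n₁ = 319, n₀ = 122, n = 441; a·n₀/n = 24·122/441 = 6.6395; c·n₁/n = 30·319/441 = 21.7007
Stratum 2 (Middle): n₁ = 251, n₀ = 371, n = 622; a·n₀/n = 10·371/622 = 5.9646; c·n₁/n = 27·251/622 = 10.8955
Stratum 3 (High): n₁ = 244, n₀ = 261, n = 505; a·n₀/n = 13·261/505 = 6.7188; c·n₁/n = 58·244/505 = 28.0238
RR_MH = (6.6395 + 5.9646 + 6.7188) / (21.7007 + 10.8955 + 28.0238) = 19.3229 / 60.6199 = 0.31875

0.32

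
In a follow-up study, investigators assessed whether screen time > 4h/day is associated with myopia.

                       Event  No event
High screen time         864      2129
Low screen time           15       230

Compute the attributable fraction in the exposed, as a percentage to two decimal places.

Cells: a = 864, b = 2129, c = 15, d = 230.
Risk in exposed = 864/2993 = 0.28867; risk in unexposed = 15/245 = 0.06122.
RR = 0.28867/0.06122 = 4.71500
AR% = (RR − 1)/RR × 100 = (4.71500 − 1)/4.71500 × 100 = 78.7911%

78.79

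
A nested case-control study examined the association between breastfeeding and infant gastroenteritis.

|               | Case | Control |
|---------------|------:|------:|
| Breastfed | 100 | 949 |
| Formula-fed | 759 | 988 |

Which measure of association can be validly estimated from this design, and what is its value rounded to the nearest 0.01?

Cells: a = 100, b = 949, c = 759, d = 988.
This is a nested case-control study: participants were sampled on outcome status, so risks in the source population cannot be estimated directly — relative risk is not valid here. The odds ratio is the appropriate measure.
OR = (a·d)/(b·c) = (100 × 988) / (949 × 759) = 98800 / 720291 = 0.13717

0.14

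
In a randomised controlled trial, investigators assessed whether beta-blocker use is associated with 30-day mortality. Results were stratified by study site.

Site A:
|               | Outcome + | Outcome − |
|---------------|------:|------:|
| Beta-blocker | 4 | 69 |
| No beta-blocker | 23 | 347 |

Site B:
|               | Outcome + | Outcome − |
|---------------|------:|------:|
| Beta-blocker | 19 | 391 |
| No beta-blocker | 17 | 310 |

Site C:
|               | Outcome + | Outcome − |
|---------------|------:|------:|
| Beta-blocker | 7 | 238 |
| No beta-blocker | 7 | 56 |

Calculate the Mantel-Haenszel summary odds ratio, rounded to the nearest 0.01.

0.69

OR_MH = Σ(aᵢdᵢ/nᵢ) / Σ(bᵢcᵢ/nᵢ), where nᵢ is the stratum total.
Stratum 1 (Site A): n = 443; a·d/n = 4·347/443 = 3.1332; b·c/n = 69·23/443 = 3.5824
Stratum 2 (Site B): n = 737; a·d/n = 19·310/737 = 7.9919; b·c/n = 391·17/737 = 9.0190
Stratum 3 (Site C): n = 308; a·d/n = 7·56/308 = 1.2727; b·c/n = 238·7/308 = 5.4091
OR_MH = (3.1332 + 7.9919 + 1.2727) / (3.5824 + 9.0190 + 5.4091) = 12.3978 / 18.0105 = 0.68836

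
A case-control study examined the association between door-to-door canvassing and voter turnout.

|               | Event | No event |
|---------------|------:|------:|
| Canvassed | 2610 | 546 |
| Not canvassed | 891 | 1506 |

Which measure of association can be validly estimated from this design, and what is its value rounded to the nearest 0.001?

Cells: a = 2610, b = 546, c = 891, d = 1506.
This is a case-control study: participants were sampled on outcome status, so risks in the source population cannot be estimated directly — relative risk is not valid here. The odds ratio is the appropriate measure.
OR = (a·d)/(b·c) = (2610 × 1506) / (546 × 891) = 3930660 / 486486 = 8.07970

8.080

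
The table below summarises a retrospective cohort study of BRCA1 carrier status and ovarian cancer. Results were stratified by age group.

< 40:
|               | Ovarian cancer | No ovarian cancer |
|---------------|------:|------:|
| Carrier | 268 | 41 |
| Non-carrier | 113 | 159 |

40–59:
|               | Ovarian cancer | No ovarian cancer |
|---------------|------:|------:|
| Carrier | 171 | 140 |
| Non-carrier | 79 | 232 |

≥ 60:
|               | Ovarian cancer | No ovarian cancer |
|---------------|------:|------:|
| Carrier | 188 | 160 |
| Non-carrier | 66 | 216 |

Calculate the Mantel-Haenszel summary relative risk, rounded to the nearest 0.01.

2.17

RR_MH = Σ(aᵢ·n₀ᵢ/nᵢ) / Σ(cᵢ·n₁ᵢ/nᵢ), with n₁ᵢ = aᵢ+bᵢ (exposed), n₀ᵢ = cᵢ+dᵢ (unexposed), nᵢ = n₁ᵢ+n₀ᵢ.
Stratum 1 (< 40): n₁ = 309, n₀ = 272, n = 581; a·n₀/n = 268·272/581 = 125.4664; c·n₁/n = 113·309/581 = 60.0981
Stratum 2 (40–59): n₁ = 311, n₀ = 311, n = 622; a·n₀/n = 171·311/622 = 85.5000; c·n₁/n = 79·311/622 = 39.5000
Stratum 3 (≥ 60): n₁ = 348, n₀ = 282, n = 630; a·n₀/n = 188·282/630 = 84.1524; c·n₁/n = 66·348/630 = 36.4571
RR_MH = (125.4664 + 85.5000 + 84.1524) / (60.0981 + 39.5000 + 36.4571) = 295.1188 / 136.0552 = 2.16911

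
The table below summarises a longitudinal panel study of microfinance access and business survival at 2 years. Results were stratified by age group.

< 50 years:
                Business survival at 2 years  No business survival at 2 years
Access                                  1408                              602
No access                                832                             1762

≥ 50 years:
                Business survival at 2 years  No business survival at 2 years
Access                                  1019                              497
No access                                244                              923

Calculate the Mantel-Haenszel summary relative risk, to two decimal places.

2.47

RR_MH = Σ(aᵢ·n₀ᵢ/nᵢ) / Σ(cᵢ·n₁ᵢ/nᵢ), with n₁ᵢ = aᵢ+bᵢ (exposed), n₀ᵢ = cᵢ+dᵢ (unexposed), nᵢ = n₁ᵢ+n₀ᵢ.
Stratum 1 (< 50 years): n₁ = 2010, n₀ = 2594, n = 4604; a·n₀/n = 1408·2594/4604 = 793.2997; c·n₁/n = 832·2010/4604 = 363.2320
Stratum 2 (≥ 50 years): n₁ = 1516, n₀ = 1167, n = 2683; a·n₀/n = 1019·1167/2683 = 443.2251; c·n₁/n = 244·1516/2683 = 137.8695
RR_MH = (793.2997 + 443.2251) / (363.2320 + 137.8695) = 1236.5249 / 501.1015 = 2.46761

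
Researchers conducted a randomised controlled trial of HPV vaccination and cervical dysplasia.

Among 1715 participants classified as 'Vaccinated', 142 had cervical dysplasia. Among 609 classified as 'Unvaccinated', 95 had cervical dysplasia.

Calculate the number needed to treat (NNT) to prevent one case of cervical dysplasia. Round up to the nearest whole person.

14

Risk in treated group = 142/1715 = 0.08280; risk in control = 95/609 = 0.15599.
Absolute risk reduction = 0.15599 − 0.08280 = 0.07319
NNT = 1 / ARR = 1 / 0.07319 = 13.662 → round up → 14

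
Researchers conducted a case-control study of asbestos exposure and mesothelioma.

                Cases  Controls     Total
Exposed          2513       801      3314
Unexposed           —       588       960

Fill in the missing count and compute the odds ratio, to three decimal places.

4.959

The missing cell is in the unexposed row: 960 − 588 = 372.
So a = 2513, b = 801, c = 372, d = 588.
OR = (a·d)/(b·c) = (2513 × 588) / (801 × 372) = 1477644 / 297972 = 4.95900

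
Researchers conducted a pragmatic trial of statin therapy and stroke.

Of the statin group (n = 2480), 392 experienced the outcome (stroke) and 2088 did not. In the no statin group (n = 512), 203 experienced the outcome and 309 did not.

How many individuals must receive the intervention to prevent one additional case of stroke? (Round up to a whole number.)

Risk in treated group = 392/2480 = 0.15806; risk in control = 203/512 = 0.39648.
Absolute risk reduction = 0.39648 − 0.15806 = 0.23842
NNT = 1 / ARR = 1 / 0.23842 = 4.194 → round up → 5

5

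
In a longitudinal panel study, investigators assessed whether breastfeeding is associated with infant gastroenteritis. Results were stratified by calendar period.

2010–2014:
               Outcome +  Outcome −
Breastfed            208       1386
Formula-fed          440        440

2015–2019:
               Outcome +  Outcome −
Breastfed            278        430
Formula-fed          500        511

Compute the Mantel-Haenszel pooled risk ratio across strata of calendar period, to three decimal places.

RR_MH = Σ(aᵢ·n₀ᵢ/nᵢ) / Σ(cᵢ·n₁ᵢ/nᵢ), with n₁ᵢ = aᵢ+bᵢ (exposed), n₀ᵢ = cᵢ+dᵢ (unexposed), nᵢ = n₁ᵢ+n₀ᵢ.
Stratum 1 (2010–2014): n₁ = 1594, n₀ = 880, n = 2474; a·n₀/n = 208·880/2474 = 73.9854; c·n₁/n = 440·1594/2474 = 283.4923
Stratum 2 (2015–2019): n₁ = 708, n₀ = 1011, n = 1719; a·n₀/n = 278·1011/1719 = 163.5009; c·n₁/n = 500·708/1719 = 205.9337
RR_MH = (73.9854 + 163.5009) / (283.4923 + 205.9337) = 237.4863 / 489.4260 = 0.48523

0.485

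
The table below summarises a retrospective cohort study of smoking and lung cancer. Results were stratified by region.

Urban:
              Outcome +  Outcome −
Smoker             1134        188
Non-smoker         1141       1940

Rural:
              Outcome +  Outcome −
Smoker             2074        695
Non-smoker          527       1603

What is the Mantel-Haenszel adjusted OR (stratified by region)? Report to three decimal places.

OR_MH = Σ(aᵢdᵢ/nᵢ) / Σ(bᵢcᵢ/nᵢ), where nᵢ is the stratum total.
Stratum 1 (Urban): n = 4403; a·d/n = 1134·1940/4403 = 499.6502; b·c/n = 188·1141/4403 = 48.7186
Stratum 2 (Rural): n = 4899; a·d/n = 2074·1603/4899 = 678.6328; b·c/n = 695·527/4899 = 74.7632
OR_MH = (499.6502 + 678.6328) / (48.7186 + 74.7632) = 1178.2830 / 123.4818 = 9.54216

9.542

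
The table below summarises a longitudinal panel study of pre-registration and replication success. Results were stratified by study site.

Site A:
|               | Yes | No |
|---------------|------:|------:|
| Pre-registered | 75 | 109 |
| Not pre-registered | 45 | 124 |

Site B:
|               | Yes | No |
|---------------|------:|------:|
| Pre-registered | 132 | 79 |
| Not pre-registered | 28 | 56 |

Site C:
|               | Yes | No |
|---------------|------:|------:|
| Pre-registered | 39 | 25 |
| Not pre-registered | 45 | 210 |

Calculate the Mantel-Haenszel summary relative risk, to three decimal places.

RR_MH = Σ(aᵢ·n₀ᵢ/nᵢ) / Σ(cᵢ·n₁ᵢ/nᵢ), with n₁ᵢ = aᵢ+bᵢ (exposed), n₀ᵢ = cᵢ+dᵢ (unexposed), nᵢ = n₁ᵢ+n₀ᵢ.
Stratum 1 (Site A): n₁ = 184, n₀ = 169, n = 353; a·n₀/n = 75·169/353 = 35.9065; c·n₁/n = 45·184/353 = 23.4561
Stratum 2 (Site B): n₁ = 211, n₀ = 84, n = 295; a·n₀/n = 132·84/295 = 37.5864; c·n₁/n = 28·211/295 = 20.0271
Stratum 3 (Site C): n₁ = 64, n₀ = 255, n = 319; a·n₀/n = 39·255/319 = 31.1755; c·n₁/n = 45·64/319 = 9.0282
RR_MH = (35.9065 + 37.5864 + 31.1755) / (23.4561 + 20.0271 + 9.0282) = 104.6685 / 52.5114 = 1.99325

1.993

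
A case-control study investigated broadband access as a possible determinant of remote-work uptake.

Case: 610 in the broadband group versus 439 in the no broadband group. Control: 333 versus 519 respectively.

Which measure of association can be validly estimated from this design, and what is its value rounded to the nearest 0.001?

From the description: a = 610, b = 333, c = 439, d = 519.
This is a case-control study: participants were sampled on outcome status, so risks in the source population cannot be estimated directly — relative risk is not valid here. The odds ratio is the appropriate measure.
OR = (a·d)/(b·c) = (610 × 519) / (333 × 439) = 316590 / 146187 = 2.16565

2.166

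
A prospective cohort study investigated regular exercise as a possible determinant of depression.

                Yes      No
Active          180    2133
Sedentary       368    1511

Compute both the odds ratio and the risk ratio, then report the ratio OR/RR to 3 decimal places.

Cells: a = 180, b = 2133, c = 368, d = 1511.
OR = (180·1511)/(2133·368) = 271980/784944 = 0.34650
Risk in exposed = 180/2313 = 0.07782; risk in unexposed = 368/1879 = 0.19585; RR = 0.39735
OR/RR = 0.34650 / 0.39735 = 0.87201
The outcome is not rare, so the OR lies further from 1 than the RR.

0.872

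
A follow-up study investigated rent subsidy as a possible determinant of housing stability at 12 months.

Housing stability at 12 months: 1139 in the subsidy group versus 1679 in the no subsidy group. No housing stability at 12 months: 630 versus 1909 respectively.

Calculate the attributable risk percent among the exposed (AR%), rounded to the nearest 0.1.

27.3

From the description: a = 1139, b = 630, c = 1679, d = 1909.
Risk in exposed = 1139/1769 = 0.64387; risk in unexposed = 1679/3588 = 0.46795.
RR = 0.64387/0.46795 = 1.37593
AR% = (RR − 1)/RR × 100 = (1.37593 − 1)/1.37593 × 100 = 27.3221%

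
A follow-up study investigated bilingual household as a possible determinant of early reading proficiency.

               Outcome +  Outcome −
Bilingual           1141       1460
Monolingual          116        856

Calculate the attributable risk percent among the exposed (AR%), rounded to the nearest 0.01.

72.80

Cells: a = 1141, b = 1460, c = 116, d = 856.
Risk in exposed = 1141/2601 = 0.43868; risk in unexposed = 116/972 = 0.11934.
RR = 0.43868/0.11934 = 3.67581
AR% = (RR − 1)/RR × 100 = (3.67581 − 1)/3.67581 × 100 = 72.7951%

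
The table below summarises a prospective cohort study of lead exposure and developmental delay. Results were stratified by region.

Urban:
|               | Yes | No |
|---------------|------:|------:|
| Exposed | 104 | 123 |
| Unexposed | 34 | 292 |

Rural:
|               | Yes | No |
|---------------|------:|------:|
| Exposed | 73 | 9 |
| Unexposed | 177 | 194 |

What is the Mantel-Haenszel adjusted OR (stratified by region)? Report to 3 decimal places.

7.779

OR_MH = Σ(aᵢdᵢ/nᵢ) / Σ(bᵢcᵢ/nᵢ), where nᵢ is the stratum total.
Stratum 1 (Urban): n = 553; a·d/n = 104·292/553 = 54.9150; b·c/n = 123·34/553 = 7.5624
Stratum 2 (Rural): n = 453; a·d/n = 73·194/453 = 31.2627; b·c/n = 9·177/453 = 3.5166
OR_MH = (54.9150 + 31.2627) / (7.5624 + 3.5166) = 86.1777 / 11.0789 = 7.77851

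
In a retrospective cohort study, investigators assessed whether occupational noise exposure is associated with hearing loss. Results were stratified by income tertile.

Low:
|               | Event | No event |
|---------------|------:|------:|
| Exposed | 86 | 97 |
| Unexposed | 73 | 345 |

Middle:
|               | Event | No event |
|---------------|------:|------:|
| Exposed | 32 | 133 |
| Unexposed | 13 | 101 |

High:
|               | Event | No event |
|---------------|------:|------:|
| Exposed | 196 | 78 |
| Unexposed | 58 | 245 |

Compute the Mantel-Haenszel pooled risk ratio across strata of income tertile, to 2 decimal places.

RR_MH = Σ(aᵢ·n₀ᵢ/nᵢ) / Σ(cᵢ·n₁ᵢ/nᵢ), with n₁ᵢ = aᵢ+bᵢ (exposed), n₀ᵢ = cᵢ+dᵢ (unexposed), nᵢ = n₁ᵢ+n₀ᵢ.
Stratum 1 (Low): n₁ = 183, n₀ = 418, n = 601; a·n₀/n = 86·418/601 = 59.8136; c·n₁/n = 73·183/601 = 22.2280
Stratum 2 (Middle): n₁ = 165, n₀ = 114, n = 279; a·n₀/n = 32·114/279 = 13.0753; c·n₁/n = 13·165/279 = 7.6882
Stratum 3 (High): n₁ = 274, n₀ = 303, n = 577; a·n₀/n = 196·303/577 = 102.9255; c·n₁/n = 58·274/577 = 27.5425
RR_MH = (59.8136 + 13.0753 + 102.9255) / (22.2280 + 7.6882 + 27.5425) = 175.8144 / 57.4586 = 3.05985

3.06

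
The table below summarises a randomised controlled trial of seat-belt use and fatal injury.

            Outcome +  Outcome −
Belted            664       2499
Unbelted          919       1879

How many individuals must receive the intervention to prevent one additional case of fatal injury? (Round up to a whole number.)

9

Risk in treated group = 664/3163 = 0.20993; risk in control = 919/2798 = 0.32845.
Absolute risk reduction = 0.32845 − 0.20993 = 0.11852
NNT = 1 / ARR = 1 / 0.11852 = 8.437 → round up → 9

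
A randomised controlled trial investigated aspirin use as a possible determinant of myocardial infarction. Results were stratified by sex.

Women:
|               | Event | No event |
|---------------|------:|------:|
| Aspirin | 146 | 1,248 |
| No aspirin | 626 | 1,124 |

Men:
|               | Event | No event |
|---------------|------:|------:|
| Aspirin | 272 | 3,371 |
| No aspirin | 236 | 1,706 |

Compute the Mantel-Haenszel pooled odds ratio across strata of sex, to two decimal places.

OR_MH = Σ(aᵢdᵢ/nᵢ) / Σ(bᵢcᵢ/nᵢ), where nᵢ is the stratum total.
Stratum 1 (Women): n = 3144; a·d/n = 146·1124/3144 = 52.1959; b·c/n = 1248·626/3144 = 248.4885
Stratum 2 (Men): n = 5585; a·d/n = 272·1706/5585 = 83.0854; b·c/n = 3371·236/5585 = 142.4451
OR_MH = (52.1959 + 83.0854) / (248.4885 + 142.4451) = 135.2813 / 390.9337 = 0.34605

0.35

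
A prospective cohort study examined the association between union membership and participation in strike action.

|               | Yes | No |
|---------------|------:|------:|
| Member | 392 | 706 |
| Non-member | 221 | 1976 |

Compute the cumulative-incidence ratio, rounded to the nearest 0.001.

3.549

Cells: a = 392, b = 706, c = 221, d = 1976.
Risk in exposed = 392/1098 = 0.35701; risk in unexposed = 221/2197 = 0.10059.
RR = 0.35701 / 0.10059 = 3.54913
The risk among the exposed is 3.55 times that among the unexposed.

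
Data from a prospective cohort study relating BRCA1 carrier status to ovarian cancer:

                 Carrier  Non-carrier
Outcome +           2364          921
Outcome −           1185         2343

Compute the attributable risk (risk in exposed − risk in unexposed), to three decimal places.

Reading the table with exposure as columns: a = 2364 (Carrier, case), b = 1185 (Carrier, non-case), c = 921 (Non-carrier, case), d = 2343.
Risk in exposed = 2364/3549 = 0.666103; risk in unexposed = 921/3264 = 0.282169.
Risk difference = 0.666103 − 0.282169 = 0.383934

0.384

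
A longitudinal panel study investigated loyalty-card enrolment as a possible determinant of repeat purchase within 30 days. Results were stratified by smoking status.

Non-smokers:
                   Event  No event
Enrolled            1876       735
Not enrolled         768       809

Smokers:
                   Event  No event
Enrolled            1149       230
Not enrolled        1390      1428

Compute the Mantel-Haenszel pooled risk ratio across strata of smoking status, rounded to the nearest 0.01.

RR_MH = Σ(aᵢ·n₀ᵢ/nᵢ) / Σ(cᵢ·n₁ᵢ/nᵢ), with n₁ᵢ = aᵢ+bᵢ (exposed), n₀ᵢ = cᵢ+dᵢ (unexposed), nᵢ = n₁ᵢ+n₀ᵢ.
Stratum 1 (Non-smokers): n₁ = 2611, n₀ = 1577, n = 4188; a·n₀/n = 1876·1577/4188 = 706.4117; c·n₁/n = 768·2611/4188 = 478.8080
Stratum 2 (Smokers): n₁ = 1379, n₀ = 2818, n = 4197; a·n₀/n = 1149·2818/4197 = 771.4753; c·n₁/n = 1390·1379/4197 = 456.7096
RR_MH = (706.4117 + 771.4753) / (478.8080 + 456.7096) = 1477.8870 / 935.5176 = 1.57975

1.58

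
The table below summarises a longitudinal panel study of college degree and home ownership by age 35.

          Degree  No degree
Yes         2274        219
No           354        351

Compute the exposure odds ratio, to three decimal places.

Reading the table with exposure as columns: a = 2274 (Degree, case), b = 354 (Degree, non-case), c = 219 (No degree, case), d = 351.
OR = (a·d)/(b·c) = (2274 × 351) / (354 × 219) = 798174 / 77526 = 10.29557
The odds of home ownership by age 35 are about 10.30 times as high in the degree group.

10.296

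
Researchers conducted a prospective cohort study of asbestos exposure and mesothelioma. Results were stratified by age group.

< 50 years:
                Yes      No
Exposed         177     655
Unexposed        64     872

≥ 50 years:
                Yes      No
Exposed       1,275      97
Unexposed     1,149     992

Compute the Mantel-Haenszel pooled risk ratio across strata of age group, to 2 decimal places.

RR_MH = Σ(aᵢ·n₀ᵢ/nᵢ) / Σ(cᵢ·n₁ᵢ/nᵢ), with n₁ᵢ = aᵢ+bᵢ (exposed), n₀ᵢ = cᵢ+dᵢ (unexposed), nᵢ = n₁ᵢ+n₀ᵢ.
Stratum 1 (< 50 years): n₁ = 832, n₀ = 936, n = 1768; a·n₀/n = 177·936/1768 = 93.7059; c·n₁/n = 64·832/1768 = 30.1176
Stratum 2 (≥ 50 years): n₁ = 1372, n₀ = 2141, n = 3513; a·n₀/n = 1275·2141/3513 = 777.0495; c·n₁/n = 1149·1372/3513 = 448.7412
RR_MH = (93.7059 + 777.0495) / (30.1176 + 448.7412) = 870.7554 / 478.8589 = 1.81840

1.82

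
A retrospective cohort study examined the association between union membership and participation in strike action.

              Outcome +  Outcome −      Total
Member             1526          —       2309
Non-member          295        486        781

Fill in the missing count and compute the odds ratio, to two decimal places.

3.21

The missing cell is in the exposed row: 2309 − 1526 = 783.
So a = 1526, b = 783, c = 295, d = 486.
OR = (a·d)/(b·c) = (1526 × 486) / (783 × 295) = 741636 / 230985 = 3.21075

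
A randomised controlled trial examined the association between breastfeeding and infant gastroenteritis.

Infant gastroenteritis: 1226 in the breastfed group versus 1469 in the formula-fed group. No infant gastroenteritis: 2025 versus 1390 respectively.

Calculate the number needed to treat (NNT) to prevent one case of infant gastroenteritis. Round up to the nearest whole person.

8

Risk in treated group = 1226/3251 = 0.37711; risk in control = 1469/2859 = 0.51382.
Absolute risk reduction = 0.51382 − 0.37711 = 0.13670
NNT = 1 / ARR = 1 / 0.13670 = 7.315 → round up → 8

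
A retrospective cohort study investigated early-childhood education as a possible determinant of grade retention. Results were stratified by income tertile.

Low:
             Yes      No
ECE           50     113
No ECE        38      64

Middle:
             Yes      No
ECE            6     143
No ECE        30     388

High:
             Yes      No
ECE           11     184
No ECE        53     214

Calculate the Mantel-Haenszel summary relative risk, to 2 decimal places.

0.56

RR_MH = Σ(aᵢ·n₀ᵢ/nᵢ) / Σ(cᵢ·n₁ᵢ/nᵢ), with n₁ᵢ = aᵢ+bᵢ (exposed), n₀ᵢ = cᵢ+dᵢ (unexposed), nᵢ = n₁ᵢ+n₀ᵢ.
Stratum 1 (Low): n₁ = 163, n₀ = 102, n = 265; a·n₀/n = 50·102/265 = 19.2453; c·n₁/n = 38·163/265 = 23.3736
Stratum 2 (Middle): n₁ = 149, n₀ = 418, n = 567; a·n₀/n = 6·418/567 = 4.4233; c·n₁/n = 30·149/567 = 7.8836
Stratum 3 (High): n₁ = 195, n₀ = 267, n = 462; a·n₀/n = 11·267/462 = 6.3571; c·n₁/n = 53·195/462 = 22.3701
RR_MH = (19.2453 + 4.4233 + 6.3571) / (23.3736 + 7.8836 + 22.3701) = 30.0257 / 53.6273 = 0.55990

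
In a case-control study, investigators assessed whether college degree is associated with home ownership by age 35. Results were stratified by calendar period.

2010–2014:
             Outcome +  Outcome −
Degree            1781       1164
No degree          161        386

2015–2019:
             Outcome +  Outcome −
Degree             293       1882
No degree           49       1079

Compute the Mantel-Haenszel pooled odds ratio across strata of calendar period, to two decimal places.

3.59

OR_MH = Σ(aᵢdᵢ/nᵢ) / Σ(bᵢcᵢ/nᵢ), where nᵢ is the stratum total.
Stratum 1 (2010–2014): n = 3492; a·d/n = 1781·386/3492 = 196.8688; b·c/n = 1164·161/3492 = 53.6667
Stratum 2 (2015–2019): n = 3303; a·d/n = 293·1079/3303 = 95.7151; b·c/n = 1882·49/3303 = 27.9195
OR_MH = (196.8688 + 95.7151) / (53.6667 + 27.9195) = 292.5840 / 81.5861 = 3.58620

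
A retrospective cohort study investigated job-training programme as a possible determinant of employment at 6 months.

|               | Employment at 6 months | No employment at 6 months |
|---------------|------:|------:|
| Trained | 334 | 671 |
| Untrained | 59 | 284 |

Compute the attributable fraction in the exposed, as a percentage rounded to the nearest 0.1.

48.2

Cells: a = 334, b = 671, c = 59, d = 284.
Risk in exposed = 334/1005 = 0.33234; risk in unexposed = 59/343 = 0.17201.
RR = 0.33234/0.17201 = 1.93207
AR% = (RR − 1)/RR × 100 = (1.93207 − 1)/1.93207 × 100 = 48.2420%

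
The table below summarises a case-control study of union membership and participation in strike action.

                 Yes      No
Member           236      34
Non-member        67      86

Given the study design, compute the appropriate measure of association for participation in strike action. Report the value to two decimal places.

8.91

Cells: a = 236, b = 34, c = 67, d = 86.
This is a case-control study: participants were sampled on outcome status, so risks in the source population cannot be estimated directly — relative risk is not valid here. The odds ratio is the appropriate measure.
OR = (a·d)/(b·c) = (236 × 86) / (34 × 67) = 20296 / 2278 = 8.90957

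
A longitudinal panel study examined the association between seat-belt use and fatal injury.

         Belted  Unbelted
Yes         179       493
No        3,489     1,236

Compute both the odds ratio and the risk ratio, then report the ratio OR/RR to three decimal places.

0.752

Reading the table with exposure as columns: a = 179 (Belted, case), b = 3489 (Belted, non-case), c = 493 (Unbelted, case), d = 1236.
OR = (179·1236)/(3489·493) = 221244/1720077 = 0.12862
Risk in exposed = 179/3668 = 0.04880; risk in unexposed = 493/1729 = 0.28514; RR = 0.17115
OR/RR = 0.12862 / 0.17115 = 0.75154
The outcome is not rare, so the OR lies further from 1 than the RR.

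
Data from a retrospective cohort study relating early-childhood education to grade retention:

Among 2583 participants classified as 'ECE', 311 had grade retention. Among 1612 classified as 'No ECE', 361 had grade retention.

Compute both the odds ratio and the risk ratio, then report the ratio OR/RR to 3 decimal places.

From the description: a = 311, b = 2272, c = 361, d = 1251.
OR = (311·1251)/(2272·361) = 389061/820192 = 0.47435
Risk in exposed = 311/2583 = 0.12040; risk in unexposed = 361/1612 = 0.22395; RR = 0.53764
OR/RR = 0.47435 / 0.53764 = 0.88228
The outcome is not rare, so the OR lies further from 1 than the RR.

0.882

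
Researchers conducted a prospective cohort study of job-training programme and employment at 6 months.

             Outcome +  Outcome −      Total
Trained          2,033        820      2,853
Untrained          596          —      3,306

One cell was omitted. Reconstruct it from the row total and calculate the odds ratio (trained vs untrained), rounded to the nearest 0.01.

11.27

The missing cell is in the unexposed row: 3306 − 596 = 2710.
So a = 2033, b = 820, c = 596, d = 2710.
OR = (a·d)/(b·c) = (2033 × 2710) / (820 × 596) = 5509430 / 488720 = 11.27318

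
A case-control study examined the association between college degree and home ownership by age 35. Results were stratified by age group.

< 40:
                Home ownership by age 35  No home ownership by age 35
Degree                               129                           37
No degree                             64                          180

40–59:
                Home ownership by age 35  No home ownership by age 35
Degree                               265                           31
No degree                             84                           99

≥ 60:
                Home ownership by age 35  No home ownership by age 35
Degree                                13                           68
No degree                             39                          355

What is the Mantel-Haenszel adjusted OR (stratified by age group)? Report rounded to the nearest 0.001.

OR_MH = Σ(aᵢdᵢ/nᵢ) / Σ(bᵢcᵢ/nᵢ), where nᵢ is the stratum total.
Stratum 1 (< 40): n = 410; a·d/n = 129·180/410 = 56.6341; b·c/n = 37·64/410 = 5.7756
Stratum 2 (40–59): n = 479; a·d/n = 265·99/479 = 54.7704; b·c/n = 31·84/479 = 5.4363
Stratum 3 (≥ 60): n = 475; a·d/n = 13·355/475 = 9.7158; b·c/n = 68·39/475 = 5.5832
OR_MH = (56.6341 + 54.7704 + 9.7158) / (5.7756 + 5.4363 + 5.5832) = 121.1203 / 16.7951 = 7.21165

7.212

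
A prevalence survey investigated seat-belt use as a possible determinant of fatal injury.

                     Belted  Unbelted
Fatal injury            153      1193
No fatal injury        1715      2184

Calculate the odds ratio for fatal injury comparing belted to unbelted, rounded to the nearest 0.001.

0.163

Reading the table with exposure as columns: a = 153 (Belted, case), b = 1715 (Belted, non-case), c = 1193 (Unbelted, case), d = 2184.
OR = (a·d)/(b·c) = (153 × 2184) / (1715 × 1193) = 334152 / 2045995 = 0.16332
Exposure is associated with lower odds of fatal injury (OR = 0.16 < 1).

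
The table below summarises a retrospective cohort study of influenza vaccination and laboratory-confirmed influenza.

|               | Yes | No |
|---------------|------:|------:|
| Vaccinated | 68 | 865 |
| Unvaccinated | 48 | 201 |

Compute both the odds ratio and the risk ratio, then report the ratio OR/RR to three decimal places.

Cells: a = 68, b = 865, c = 48, d = 201.
OR = (68·201)/(865·48) = 13668/41520 = 0.32919
Risk in exposed = 68/933 = 0.07288; risk in unexposed = 48/249 = 0.19277; RR = 0.37808
OR/RR = 0.32919 / 0.37808 = 0.87069
The outcome is not rare, so the OR lies further from 1 than the RR.

0.871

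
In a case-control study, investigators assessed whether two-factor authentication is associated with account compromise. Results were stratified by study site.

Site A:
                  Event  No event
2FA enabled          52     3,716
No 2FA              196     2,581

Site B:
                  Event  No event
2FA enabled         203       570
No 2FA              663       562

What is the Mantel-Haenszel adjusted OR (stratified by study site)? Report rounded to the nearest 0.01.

0.26

OR_MH = Σ(aᵢdᵢ/nᵢ) / Σ(bᵢcᵢ/nᵢ), where nᵢ is the stratum total.
Stratum 1 (Site A): n = 6545; a·d/n = 52·2581/6545 = 20.5060; b·c/n = 3716·196/6545 = 111.2813
Stratum 2 (Site B): n = 1998; a·d/n = 203·562/1998 = 57.1001; b·c/n = 570·663/1998 = 189.1441
OR_MH = (20.5060 + 57.1001) / (111.2813 + 189.1441) = 77.6061 / 300.4254 = 0.25832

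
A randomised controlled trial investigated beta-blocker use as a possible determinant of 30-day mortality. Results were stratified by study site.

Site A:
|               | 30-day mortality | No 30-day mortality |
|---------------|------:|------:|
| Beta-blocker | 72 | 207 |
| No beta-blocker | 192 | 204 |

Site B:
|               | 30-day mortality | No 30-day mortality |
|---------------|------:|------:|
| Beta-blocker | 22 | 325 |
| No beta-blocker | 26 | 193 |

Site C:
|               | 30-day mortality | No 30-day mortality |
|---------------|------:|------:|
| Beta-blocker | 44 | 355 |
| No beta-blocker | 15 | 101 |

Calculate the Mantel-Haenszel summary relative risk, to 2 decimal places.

0.57

RR_MH = Σ(aᵢ·n₀ᵢ/nᵢ) / Σ(cᵢ·n₁ᵢ/nᵢ), with n₁ᵢ = aᵢ+bᵢ (exposed), n₀ᵢ = cᵢ+dᵢ (unexposed), nᵢ = n₁ᵢ+n₀ᵢ.
Stratum 1 (Site A): n₁ = 279, n₀ = 396, n = 675; a·n₀/n = 72·396/675 = 42.2400; c·n₁/n = 192·279/675 = 79.3600
Stratum 2 (Site B): n₁ = 347, n₀ = 219, n = 566; a·n₀/n = 22·219/566 = 8.5124; c·n₁/n = 26·347/566 = 15.9399
Stratum 3 (Site C): n₁ = 399, n₀ = 116, n = 515; a·n₀/n = 44·116/515 = 9.9107; c·n₁/n = 15·399/515 = 11.6214
RR_MH = (42.2400 + 8.5124 + 9.9107) / (79.3600 + 15.9399 + 11.6214) = 60.6630 / 106.9213 = 0.56736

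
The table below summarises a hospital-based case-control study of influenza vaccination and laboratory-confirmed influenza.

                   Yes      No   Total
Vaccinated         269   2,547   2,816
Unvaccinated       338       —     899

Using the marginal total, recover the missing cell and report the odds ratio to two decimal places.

0.18

The missing cell is in the unexposed row: 899 − 338 = 561.
So a = 269, b = 2547, c = 338, d = 561.
OR = (a·d)/(b·c) = (269 × 561) / (2547 × 338) = 150909 / 860886 = 0.17529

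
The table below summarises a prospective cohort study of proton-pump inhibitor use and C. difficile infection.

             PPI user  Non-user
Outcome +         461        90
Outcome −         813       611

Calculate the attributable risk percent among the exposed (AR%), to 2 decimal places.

64.52

Reading the table with exposure as columns: a = 461 (PPI user, case), b = 813 (PPI user, non-case), c = 90 (Non-user, case), d = 611.
Risk in exposed = 461/1274 = 0.36185; risk in unexposed = 90/701 = 0.12839.
RR = 0.36185/0.12839 = 2.81843
AR% = (RR − 1)/RR × 100 = (2.81843 − 1)/2.81843 × 100 = 64.5192%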